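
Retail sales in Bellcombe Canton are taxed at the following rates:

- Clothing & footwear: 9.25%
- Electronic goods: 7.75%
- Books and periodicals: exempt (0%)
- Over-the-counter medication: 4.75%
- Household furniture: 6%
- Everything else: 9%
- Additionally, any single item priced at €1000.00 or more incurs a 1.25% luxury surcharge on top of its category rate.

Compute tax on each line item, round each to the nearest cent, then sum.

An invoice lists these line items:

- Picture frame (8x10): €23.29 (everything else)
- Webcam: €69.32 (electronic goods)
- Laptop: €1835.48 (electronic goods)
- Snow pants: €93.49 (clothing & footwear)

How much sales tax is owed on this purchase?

Picture frame (8x10) €23.29: everything else → 9% → €2.10
Webcam €69.32: electronic goods → 7.75% → €5.37
Laptop €1835.48: electronic goods → 7.75% + 1.25% surcharge = 9% → €165.19
Snow pants €93.49: clothing & footwear → 9.25% → €8.65
Total tax = €2.10 + €5.37 + €165.19 + €8.65 = €181.31

€181.31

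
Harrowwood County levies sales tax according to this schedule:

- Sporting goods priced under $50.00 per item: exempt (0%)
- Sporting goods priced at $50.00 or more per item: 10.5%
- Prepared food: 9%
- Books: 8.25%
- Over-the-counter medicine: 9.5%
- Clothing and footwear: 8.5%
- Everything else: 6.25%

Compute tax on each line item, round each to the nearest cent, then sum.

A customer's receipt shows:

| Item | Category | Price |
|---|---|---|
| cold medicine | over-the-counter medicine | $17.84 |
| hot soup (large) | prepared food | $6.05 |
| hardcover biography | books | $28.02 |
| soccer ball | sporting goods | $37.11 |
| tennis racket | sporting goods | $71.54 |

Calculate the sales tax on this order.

Cold medicine $17.84: over-the-counter medicine → 9.5% → $1.69
Hot soup (large) $6.05: prepared food → 9% → $0.54
Hardcover biography $28.02: books → 8.25% → $2.31
Soccer ball $37.11: sporting goods, under $50.00 → 0% → $0.00
Tennis racket $71.54: sporting goods, $50.00 or more → 10.5% → $7.51
Total tax = $1.69 + $0.54 + $2.31 + $7.51 = $12.05

$12.05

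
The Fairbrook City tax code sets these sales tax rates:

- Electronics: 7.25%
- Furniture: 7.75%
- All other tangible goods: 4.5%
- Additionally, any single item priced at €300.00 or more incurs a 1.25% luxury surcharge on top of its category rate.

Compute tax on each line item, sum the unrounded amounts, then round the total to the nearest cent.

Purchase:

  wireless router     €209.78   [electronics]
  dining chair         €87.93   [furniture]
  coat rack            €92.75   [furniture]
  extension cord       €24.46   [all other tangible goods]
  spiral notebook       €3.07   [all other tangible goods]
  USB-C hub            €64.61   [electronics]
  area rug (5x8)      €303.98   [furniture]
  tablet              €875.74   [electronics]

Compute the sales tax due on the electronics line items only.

€94.33

Wireless router €209.78: electronics → 7.25% → €15.20905
USB-C hub €64.61: electronics → 7.25% → €4.684225
Tablet €875.74: electronics → 7.25% + 1.25% surcharge = 8.5% → €74.4379
Tax on electronics: unrounded sum = €94.331175 → €94.33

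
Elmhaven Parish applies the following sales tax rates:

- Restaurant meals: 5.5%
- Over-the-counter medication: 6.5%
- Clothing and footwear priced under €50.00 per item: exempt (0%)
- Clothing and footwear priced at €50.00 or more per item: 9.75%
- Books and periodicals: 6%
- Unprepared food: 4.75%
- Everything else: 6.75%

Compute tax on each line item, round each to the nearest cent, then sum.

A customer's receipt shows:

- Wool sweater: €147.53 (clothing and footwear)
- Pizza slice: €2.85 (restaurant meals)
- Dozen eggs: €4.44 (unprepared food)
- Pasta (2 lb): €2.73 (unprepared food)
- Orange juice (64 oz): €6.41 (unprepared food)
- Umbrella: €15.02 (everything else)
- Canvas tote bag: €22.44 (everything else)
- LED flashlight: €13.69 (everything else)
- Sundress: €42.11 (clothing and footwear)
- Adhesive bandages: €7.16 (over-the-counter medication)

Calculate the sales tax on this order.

€19.09

Wool sweater €147.53: clothing and footwear, €50.00 or more → 9.75% → €14.38
Pizza slice €2.85: restaurant meals → 5.5% → €0.16
Dozen eggs €4.44: unprepared food → 4.75% → €0.21
Pasta (2 lb) €2.73: unprepared food → 4.75% → €0.13
Orange juice (64 oz) €6.41: unprepared food → 4.75% → €0.30
Umbrella €15.02: everything else → 6.75% → €1.01
Canvas tote bag €22.44: everything else → 6.75% → €1.51
LED flashlight €13.69: everything else → 6.75% → €0.92
Sundress €42.11: clothing and footwear, under €50.00 → 0% → €0.00
Adhesive bandages €7.16: over-the-counter medication → 6.5% → €0.47
Total tax = €14.38 + €0.16 + €0.21 + €0.13 + €0.30 + €1.01 + €1.51 + €0.92 + €0.47 = €19.09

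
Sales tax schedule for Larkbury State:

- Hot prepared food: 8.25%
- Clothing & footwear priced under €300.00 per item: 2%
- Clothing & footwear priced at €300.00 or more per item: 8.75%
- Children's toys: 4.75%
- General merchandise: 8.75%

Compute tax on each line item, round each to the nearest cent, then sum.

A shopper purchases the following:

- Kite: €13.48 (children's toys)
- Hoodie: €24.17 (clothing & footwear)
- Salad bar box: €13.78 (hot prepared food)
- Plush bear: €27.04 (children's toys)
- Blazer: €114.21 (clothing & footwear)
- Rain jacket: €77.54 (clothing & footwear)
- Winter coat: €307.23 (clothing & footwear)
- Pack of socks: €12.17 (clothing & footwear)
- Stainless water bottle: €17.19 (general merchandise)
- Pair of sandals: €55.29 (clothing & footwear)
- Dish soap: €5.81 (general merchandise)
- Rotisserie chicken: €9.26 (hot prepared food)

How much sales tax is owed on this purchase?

€38.37

Kite €13.48: children's toys → 4.75% → €0.64
Hoodie €24.17: clothing & footwear, under €300.00 → 2% → €0.48
Salad bar box €13.78: hot prepared food → 8.25% → €1.14
Plush bear €27.04: children's toys → 4.75% → €1.28
Blazer €114.21: clothing & footwear, under €300.00 → 2% → €2.28
Rain jacket €77.54: clothing & footwear, under €300.00 → 2% → €1.55
Winter coat €307.23: clothing & footwear, €300.00 or more → 8.75% → €26.88
Pack of socks €12.17: clothing & footwear, under €300.00 → 2% → €0.24
Stainless water bottle €17.19: general merchandise → 8.75% → €1.50
Pair of sandals €55.29: clothing & footwear, under €300.00 → 2% → €1.11
Dish soap €5.81: general merchandise → 8.75% → €0.51
Rotisserie chicken €9.26: hot prepared food → 8.25% → €0.76
Total tax = €0.64 + €0.48 + €1.14 + €1.28 + €2.28 + €1.55 + €26.88 + €0.24 + €1.50 + €1.11 + €0.51 + €0.76 = €38.37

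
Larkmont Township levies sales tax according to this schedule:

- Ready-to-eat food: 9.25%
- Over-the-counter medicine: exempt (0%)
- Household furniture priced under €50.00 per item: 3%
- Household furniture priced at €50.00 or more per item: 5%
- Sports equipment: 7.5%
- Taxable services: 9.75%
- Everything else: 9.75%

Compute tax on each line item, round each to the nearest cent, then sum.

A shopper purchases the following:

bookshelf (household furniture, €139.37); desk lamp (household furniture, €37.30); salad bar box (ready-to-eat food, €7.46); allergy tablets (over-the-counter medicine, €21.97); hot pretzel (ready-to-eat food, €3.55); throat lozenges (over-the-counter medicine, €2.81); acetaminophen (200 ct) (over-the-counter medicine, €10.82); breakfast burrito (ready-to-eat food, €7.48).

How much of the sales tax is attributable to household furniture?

Bookshelf €139.37: household furniture, €50.00 or more → 5% → €6.97
Desk lamp €37.30: household furniture, under €50.00 → 3% → €1.12
Tax on household furniture = €6.97 + €1.12 = €8.09

€8.09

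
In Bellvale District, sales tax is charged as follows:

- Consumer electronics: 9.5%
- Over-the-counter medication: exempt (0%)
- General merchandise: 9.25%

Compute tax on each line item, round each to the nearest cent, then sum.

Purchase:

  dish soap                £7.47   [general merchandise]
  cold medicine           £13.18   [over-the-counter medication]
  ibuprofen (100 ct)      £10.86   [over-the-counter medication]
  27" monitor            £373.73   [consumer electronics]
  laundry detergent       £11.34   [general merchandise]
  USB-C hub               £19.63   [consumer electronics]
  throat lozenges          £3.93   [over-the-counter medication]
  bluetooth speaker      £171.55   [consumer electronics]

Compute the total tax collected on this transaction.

£55.40

Dish soap £7.47: general merchandise → 9.25% → £0.69
Cold medicine £13.18: over-the-counter medication → 0% → £0.00
Ibuprofen (100 ct) £10.86: over-the-counter medication → 0% → £0.00
27" monitor £373.73: consumer electronics → 9.5% → £35.50
Laundry detergent £11.34: general merchandise → 9.25% → £1.05
USB-C hub £19.63: consumer electronics → 9.5% → £1.86
Throat lozenges £3.93: over-the-counter medication → 0% → £0.00
Bluetooth speaker £171.55: consumer electronics → 9.5% → £16.30
Total tax = £0.69 + £35.50 + £1.05 + £1.86 + £16.30 = £55.40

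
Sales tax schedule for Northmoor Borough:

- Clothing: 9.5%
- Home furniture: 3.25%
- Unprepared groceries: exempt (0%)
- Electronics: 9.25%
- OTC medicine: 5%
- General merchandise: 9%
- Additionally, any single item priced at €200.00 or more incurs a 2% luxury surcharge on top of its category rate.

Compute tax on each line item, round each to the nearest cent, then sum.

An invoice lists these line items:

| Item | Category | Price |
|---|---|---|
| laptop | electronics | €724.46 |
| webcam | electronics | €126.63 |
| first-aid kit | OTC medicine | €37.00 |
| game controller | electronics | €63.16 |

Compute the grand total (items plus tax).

€1052.15

Laptop €724.46: electronics → 9.25% + 2% surcharge = 11.25% → €81.50
Webcam €126.63: electronics → 9.25% → €11.71
First-aid kit €37.00: OTC medicine → 5% → €1.85
Game controller €63.16: electronics → 9.25% → €5.84
Subtotal = €951.25; tax = €100.90; total due = €1052.15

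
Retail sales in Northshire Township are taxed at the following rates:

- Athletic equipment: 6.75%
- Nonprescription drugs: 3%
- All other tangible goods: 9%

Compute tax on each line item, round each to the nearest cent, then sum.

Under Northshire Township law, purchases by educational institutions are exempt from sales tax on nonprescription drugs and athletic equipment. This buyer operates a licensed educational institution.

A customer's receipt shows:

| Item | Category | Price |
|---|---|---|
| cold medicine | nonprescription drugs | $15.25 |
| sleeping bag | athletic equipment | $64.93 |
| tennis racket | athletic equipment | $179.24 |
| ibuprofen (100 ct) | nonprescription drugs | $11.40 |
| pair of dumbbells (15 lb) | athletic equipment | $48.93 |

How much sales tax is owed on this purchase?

Cold medicine $15.25: nonprescription drugs, buyer-exempt → 0% → $0.00
Sleeping bag $64.93: athletic equipment, buyer-exempt → 0% → $0.00
Tennis racket $179.24: athletic equipment, buyer-exempt → 0% → $0.00
Ibuprofen (100 ct) $11.40: nonprescription drugs, buyer-exempt → 0% → $0.00
Pair of dumbbells (15 lb) $48.93: athletic equipment, buyer-exempt → 0% → $0.00
Total tax = $0.00

$0.00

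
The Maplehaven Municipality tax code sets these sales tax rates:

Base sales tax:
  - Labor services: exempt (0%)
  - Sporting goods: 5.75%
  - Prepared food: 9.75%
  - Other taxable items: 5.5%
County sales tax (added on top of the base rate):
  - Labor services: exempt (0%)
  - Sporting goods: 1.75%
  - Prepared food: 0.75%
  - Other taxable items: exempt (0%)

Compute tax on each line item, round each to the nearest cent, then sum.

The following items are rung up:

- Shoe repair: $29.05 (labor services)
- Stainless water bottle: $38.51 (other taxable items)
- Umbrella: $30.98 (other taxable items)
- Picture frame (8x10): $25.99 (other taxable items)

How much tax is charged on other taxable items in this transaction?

$5.25

Stainless water bottle $38.51: other taxable items → 5.5% + 0% county = 5.5% → $2.12
Umbrella $30.98: other taxable items → 5.5% + 0% county = 5.5% → $1.70
Picture frame (8x10) $25.99: other taxable items → 5.5% + 0% county = 5.5% → $1.43
Tax on other taxable items = $2.12 + $1.70 + $1.43 = $5.25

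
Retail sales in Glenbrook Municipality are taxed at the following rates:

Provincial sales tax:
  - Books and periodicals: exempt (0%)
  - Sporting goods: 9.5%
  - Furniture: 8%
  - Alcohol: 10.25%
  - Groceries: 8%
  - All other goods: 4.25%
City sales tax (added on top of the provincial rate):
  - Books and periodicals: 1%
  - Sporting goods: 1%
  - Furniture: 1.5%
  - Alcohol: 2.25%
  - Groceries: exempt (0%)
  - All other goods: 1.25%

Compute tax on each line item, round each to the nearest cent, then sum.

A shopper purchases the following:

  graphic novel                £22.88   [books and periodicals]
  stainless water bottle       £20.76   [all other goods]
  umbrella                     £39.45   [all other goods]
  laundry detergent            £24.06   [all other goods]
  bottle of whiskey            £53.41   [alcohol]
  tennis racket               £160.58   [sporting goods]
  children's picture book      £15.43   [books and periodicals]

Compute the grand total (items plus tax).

Graphic novel £22.88: books and periodicals → 0% + 1% city = 1% → £0.23
Stainless water bottle £20.76: all other goods → 4.25% + 1.25% city = 5.5% → £1.14
Umbrella £39.45: all other goods → 4.25% + 1.25% city = 5.5% → £2.17
Laundry detergent £24.06: all other goods → 4.25% + 1.25% city = 5.5% → £1.32
Bottle of whiskey £53.41: alcohol → 10.25% + 2.25% city = 12.5% → £6.68
Tennis racket £160.58: sporting goods → 9.5% + 1% city = 10.5% → £16.86
Children's picture book £15.43: books and periodicals → 0% + 1% city = 1% → £0.15
Subtotal = £336.57; tax = £28.55; total due = £365.12

£365.12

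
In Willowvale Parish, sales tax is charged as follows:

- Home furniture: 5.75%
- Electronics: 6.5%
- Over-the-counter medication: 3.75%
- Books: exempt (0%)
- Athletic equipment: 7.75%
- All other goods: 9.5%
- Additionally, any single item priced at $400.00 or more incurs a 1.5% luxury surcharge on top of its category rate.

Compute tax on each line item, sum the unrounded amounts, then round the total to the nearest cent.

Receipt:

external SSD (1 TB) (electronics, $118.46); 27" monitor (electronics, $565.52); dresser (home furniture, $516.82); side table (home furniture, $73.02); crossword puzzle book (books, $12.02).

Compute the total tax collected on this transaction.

External SSD (1 TB) $118.46: electronics → 6.5% → $7.6999
27" monitor $565.52: electronics → 6.5% + 1.5% surcharge = 8% → $45.2416
Dresser $516.82: home furniture → 5.75% + 1.5% surcharge = 7.25% → $37.46945
Side table $73.02: home furniture → 5.75% → $4.19865
Crossword puzzle book $12.02: books → 0% → $0.00
Unrounded tax sum = $94.6096 → $94.61

$94.61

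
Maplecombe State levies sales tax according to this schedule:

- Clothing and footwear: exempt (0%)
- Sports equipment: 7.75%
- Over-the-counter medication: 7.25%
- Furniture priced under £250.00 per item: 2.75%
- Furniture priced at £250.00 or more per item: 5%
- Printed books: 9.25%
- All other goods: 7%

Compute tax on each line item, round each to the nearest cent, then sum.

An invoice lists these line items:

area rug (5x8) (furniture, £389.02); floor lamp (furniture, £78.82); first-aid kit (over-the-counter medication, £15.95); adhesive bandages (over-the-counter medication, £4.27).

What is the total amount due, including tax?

£511.15

Area rug (5x8) £389.02: furniture, £250.00 or more → 5% → £19.45
Floor lamp £78.82: furniture, under £250.00 → 2.75% → £2.17
First-aid kit £15.95: over-the-counter medication → 7.25% → £1.16
Adhesive bandages £4.27: over-the-counter medication → 7.25% → £0.31
Subtotal = £488.06; tax = £23.09; total due = £511.15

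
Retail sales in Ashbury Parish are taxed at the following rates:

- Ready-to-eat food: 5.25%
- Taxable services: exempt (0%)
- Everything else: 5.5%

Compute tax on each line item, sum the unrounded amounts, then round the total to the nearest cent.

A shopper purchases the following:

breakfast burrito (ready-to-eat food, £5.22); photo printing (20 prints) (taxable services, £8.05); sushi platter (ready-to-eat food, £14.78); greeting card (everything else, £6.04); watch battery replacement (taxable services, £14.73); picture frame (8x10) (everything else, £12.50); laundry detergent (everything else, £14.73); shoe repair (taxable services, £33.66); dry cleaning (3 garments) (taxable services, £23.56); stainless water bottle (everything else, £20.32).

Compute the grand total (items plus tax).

Breakfast burrito £5.22: ready-to-eat food → 5.25% → £0.27405
Photo printing (20 prints) £8.05: taxable services → 0% → £0.00
Sushi platter £14.78: ready-to-eat food → 5.25% → £0.77595
Greeting card £6.04: everything else → 5.5% → £0.3322
Watch battery replacement £14.73: taxable services → 0% → £0.00
Picture frame (8x10) £12.50: everything else → 5.5% → £0.6875
Laundry detergent £14.73: everything else → 5.5% → £0.81015
Shoe repair £33.66: taxable services → 0% → £0.00
Dry cleaning (3 garments) £23.56: taxable services → 0% → £0.00
Stainless water bottle £20.32: everything else → 5.5% → £1.1176
Subtotal = £153.59; unrounded tax = £3.99745 → £4.00; total due = £157.59

£157.59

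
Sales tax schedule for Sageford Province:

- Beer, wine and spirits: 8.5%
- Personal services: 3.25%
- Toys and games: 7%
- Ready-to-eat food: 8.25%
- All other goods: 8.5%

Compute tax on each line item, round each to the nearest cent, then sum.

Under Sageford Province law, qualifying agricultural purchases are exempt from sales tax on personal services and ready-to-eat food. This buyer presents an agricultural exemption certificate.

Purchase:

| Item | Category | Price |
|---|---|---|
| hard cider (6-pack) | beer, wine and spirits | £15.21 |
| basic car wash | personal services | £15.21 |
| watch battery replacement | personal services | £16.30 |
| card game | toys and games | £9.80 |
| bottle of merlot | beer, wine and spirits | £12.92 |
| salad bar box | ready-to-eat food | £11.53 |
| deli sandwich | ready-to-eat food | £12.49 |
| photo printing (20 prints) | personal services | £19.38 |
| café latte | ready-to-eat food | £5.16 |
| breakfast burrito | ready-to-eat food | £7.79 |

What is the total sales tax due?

£3.08

Hard cider (6-pack) £15.21: beer, wine and spirits → 8.5% → £1.29
Basic car wash £15.21: personal services, buyer-exempt → 0% → £0.00
Watch battery replacement £16.30: personal services, buyer-exempt → 0% → £0.00
Card game £9.80: toys and games → 7% → £0.69
Bottle of merlot £12.92: beer, wine and spirits → 8.5% → £1.10
Salad bar box £11.53: ready-to-eat food, buyer-exempt → 0% → £0.00
Deli sandwich £12.49: ready-to-eat food, buyer-exempt → 0% → £0.00
Photo printing (20 prints) £19.38: personal services, buyer-exempt → 0% → £0.00
Café latte £5.16: ready-to-eat food, buyer-exempt → 0% → £0.00
Breakfast burrito £7.79: ready-to-eat food, buyer-exempt → 0% → £0.00
Total tax = £1.29 + £0.69 + £1.10 = £3.08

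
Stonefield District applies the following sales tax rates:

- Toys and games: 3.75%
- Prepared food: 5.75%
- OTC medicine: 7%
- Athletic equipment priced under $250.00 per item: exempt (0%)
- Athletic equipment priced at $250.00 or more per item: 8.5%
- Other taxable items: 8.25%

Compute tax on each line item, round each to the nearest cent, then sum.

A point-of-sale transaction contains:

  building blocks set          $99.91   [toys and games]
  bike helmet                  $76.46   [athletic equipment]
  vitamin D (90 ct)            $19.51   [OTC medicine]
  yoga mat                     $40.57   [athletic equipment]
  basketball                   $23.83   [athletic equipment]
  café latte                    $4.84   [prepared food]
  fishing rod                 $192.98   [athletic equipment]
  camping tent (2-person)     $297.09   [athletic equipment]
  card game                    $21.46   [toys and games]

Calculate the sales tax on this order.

Building blocks set $99.91: toys and games → 3.75% → $3.75
Bike helmet $76.46: athletic equipment, under $250.00 → 0% → $0.00
Vitamin D (90 ct) $19.51: OTC medicine → 7% → $1.37
Yoga mat $40.57: athletic equipment, under $250.00 → 0% → $0.00
Basketball $23.83: athletic equipment, under $250.00 → 0% → $0.00
Café latte $4.84: prepared food → 5.75% → $0.28
Fishing rod $192.98: athletic equipment, under $250.00 → 0% → $0.00
Camping tent (2-person) $297.09: athletic equipment, $250.00 or more → 8.5% → $25.25
Card game $21.46: toys and games → 3.75% → $0.80
Total tax = $3.75 + $1.37 + $0.28 + $25.25 + $0.80 = $31.45

$31.45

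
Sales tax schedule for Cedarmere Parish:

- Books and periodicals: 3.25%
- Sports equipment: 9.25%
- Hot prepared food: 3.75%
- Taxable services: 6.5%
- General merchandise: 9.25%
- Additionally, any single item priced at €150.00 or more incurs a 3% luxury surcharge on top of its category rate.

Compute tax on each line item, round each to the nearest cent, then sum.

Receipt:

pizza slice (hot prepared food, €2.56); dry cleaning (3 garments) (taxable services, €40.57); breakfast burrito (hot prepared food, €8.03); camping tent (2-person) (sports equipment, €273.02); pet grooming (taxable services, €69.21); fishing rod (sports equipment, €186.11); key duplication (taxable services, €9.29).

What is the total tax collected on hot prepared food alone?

Pizza slice €2.56: hot prepared food → 3.75% → €0.10
Breakfast burrito €8.03: hot prepared food → 3.75% → €0.30
Tax on hot prepared food = €0.10 + €0.30 = €0.40

€0.40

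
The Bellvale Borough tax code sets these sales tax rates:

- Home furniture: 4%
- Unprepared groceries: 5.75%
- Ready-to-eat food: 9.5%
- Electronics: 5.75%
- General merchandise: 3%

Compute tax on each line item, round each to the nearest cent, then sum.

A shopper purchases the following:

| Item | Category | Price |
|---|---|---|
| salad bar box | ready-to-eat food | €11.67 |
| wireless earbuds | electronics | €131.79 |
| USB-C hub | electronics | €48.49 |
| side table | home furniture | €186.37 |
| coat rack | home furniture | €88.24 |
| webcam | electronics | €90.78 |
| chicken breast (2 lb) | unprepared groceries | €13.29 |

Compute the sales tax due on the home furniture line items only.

€10.98

Side table €186.37: home furniture → 4% → €7.45
Coat rack €88.24: home furniture → 4% → €3.53
Tax on home furniture = €7.45 + €3.53 = €10.98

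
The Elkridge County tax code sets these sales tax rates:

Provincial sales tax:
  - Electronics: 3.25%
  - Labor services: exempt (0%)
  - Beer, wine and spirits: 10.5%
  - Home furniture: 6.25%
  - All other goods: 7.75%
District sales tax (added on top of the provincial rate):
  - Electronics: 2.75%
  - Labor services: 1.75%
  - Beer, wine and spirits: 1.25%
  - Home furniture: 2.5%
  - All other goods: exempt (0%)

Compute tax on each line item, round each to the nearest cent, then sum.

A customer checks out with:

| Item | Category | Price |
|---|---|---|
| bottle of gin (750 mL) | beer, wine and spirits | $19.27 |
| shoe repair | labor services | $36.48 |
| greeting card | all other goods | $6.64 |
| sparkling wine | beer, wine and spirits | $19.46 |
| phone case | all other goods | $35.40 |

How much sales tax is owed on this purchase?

$8.44

Bottle of gin (750 mL) $19.27: beer, wine and spirits → 10.5% + 1.25% district = 11.75% → $2.26
Shoe repair $36.48: labor services → 0% + 1.75% district = 1.75% → $0.64
Greeting card $6.64: all other goods → 7.75% + 0% district = 7.75% → $0.51
Sparkling wine $19.46: beer, wine and spirits → 10.5% + 1.25% district = 11.75% → $2.29
Phone case $35.40: all other goods → 7.75% + 0% district = 7.75% → $2.74
Total tax = $2.26 + $0.64 + $0.51 + $2.29 + $2.74 = $8.44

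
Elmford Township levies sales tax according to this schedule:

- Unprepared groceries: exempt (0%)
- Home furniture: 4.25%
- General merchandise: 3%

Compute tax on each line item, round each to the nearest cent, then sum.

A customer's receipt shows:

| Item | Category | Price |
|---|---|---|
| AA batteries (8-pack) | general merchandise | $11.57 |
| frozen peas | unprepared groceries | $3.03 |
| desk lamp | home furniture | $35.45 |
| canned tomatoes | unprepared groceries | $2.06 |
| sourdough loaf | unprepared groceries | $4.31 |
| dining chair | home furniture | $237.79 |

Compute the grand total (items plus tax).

AA batteries (8-pack) $11.57: general merchandise → 3% → $0.35
Frozen peas $3.03: unprepared groceries → 0% → $0.00
Desk lamp $35.45: home furniture → 4.25% → $1.51
Canned tomatoes $2.06: unprepared groceries → 0% → $0.00
Sourdough loaf $4.31: unprepared groceries → 0% → $0.00
Dining chair $237.79: home furniture → 4.25% → $10.11
Subtotal = $294.21; tax = $11.97; total due = $306.18

$306.18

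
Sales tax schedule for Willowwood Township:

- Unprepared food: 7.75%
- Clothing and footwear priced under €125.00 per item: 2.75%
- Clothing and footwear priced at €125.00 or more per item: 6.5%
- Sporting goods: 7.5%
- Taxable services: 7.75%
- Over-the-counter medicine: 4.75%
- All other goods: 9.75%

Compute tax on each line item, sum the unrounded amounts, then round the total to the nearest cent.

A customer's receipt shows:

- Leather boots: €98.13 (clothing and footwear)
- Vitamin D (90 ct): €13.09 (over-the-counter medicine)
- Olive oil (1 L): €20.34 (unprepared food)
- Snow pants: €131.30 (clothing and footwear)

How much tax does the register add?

Leather boots €98.13: clothing and footwear, under €125.00 → 2.75% → €2.698575
Vitamin D (90 ct) €13.09: over-the-counter medicine → 4.75% → €0.621775
Olive oil (1 L) €20.34: unprepared food → 7.75% → €1.57635
Snow pants €131.30: clothing and footwear, €125.00 or more → 6.5% → €8.5345
Unrounded tax sum = €13.4312 → €13.43

€13.43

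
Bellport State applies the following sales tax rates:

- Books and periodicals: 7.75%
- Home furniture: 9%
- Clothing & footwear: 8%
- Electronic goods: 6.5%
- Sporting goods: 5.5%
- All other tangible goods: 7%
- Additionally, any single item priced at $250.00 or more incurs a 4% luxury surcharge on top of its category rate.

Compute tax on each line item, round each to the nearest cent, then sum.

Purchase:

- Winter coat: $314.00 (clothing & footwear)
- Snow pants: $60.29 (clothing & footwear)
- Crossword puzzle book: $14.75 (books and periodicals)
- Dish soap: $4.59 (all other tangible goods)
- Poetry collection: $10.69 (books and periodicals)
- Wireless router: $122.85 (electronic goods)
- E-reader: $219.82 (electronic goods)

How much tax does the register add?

Winter coat $314.00: clothing & footwear → 8% + 4% surcharge = 12% → $37.68
Snow pants $60.29: clothing & footwear → 8% → $4.82
Crossword puzzle book $14.75: books and periodicals → 7.75% → $1.14
Dish soap $4.59: all other tangible goods → 7% → $0.32
Poetry collection $10.69: books and periodicals → 7.75% → $0.83
Wireless router $122.85: electronic goods → 6.5% → $7.99
E-reader $219.82: electronic goods → 6.5% → $14.29
Total tax = $37.68 + $4.82 + $1.14 + $0.32 + $0.83 + $7.99 + $14.29 = $67.07

$67.07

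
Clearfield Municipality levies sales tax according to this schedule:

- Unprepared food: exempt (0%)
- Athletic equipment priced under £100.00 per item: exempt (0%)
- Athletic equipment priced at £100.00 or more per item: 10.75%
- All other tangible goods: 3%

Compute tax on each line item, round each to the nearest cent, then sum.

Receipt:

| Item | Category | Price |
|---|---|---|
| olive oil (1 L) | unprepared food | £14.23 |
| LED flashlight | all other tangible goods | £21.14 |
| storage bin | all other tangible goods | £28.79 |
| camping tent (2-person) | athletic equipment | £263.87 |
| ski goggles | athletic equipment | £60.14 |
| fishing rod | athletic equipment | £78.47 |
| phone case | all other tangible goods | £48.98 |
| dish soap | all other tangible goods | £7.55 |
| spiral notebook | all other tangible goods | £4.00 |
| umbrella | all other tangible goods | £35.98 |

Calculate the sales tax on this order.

£32.76

Olive oil (1 L) £14.23: unprepared food → 0% → £0.00
LED flashlight £21.14: all other tangible goods → 3% → £0.63
Storage bin £28.79: all other tangible goods → 3% → £0.86
Camping tent (2-person) £263.87: athletic equipment, £100.00 or more → 10.75% → £28.37
Ski goggles £60.14: athletic equipment, under £100.00 → 0% → £0.00
Fishing rod £78.47: athletic equipment, under £100.00 → 0% → £0.00
Phone case £48.98: all other tangible goods → 3% → £1.47
Dish soap £7.55: all other tangible goods → 3% → £0.23
Spiral notebook £4.00: all other tangible goods → 3% → £0.12
Umbrella £35.98: all other tangible goods → 3% → £1.08
Total tax = £0.63 + £0.86 + £28.37 + £1.47 + £0.23 + £0.12 + £1.08 = £32.76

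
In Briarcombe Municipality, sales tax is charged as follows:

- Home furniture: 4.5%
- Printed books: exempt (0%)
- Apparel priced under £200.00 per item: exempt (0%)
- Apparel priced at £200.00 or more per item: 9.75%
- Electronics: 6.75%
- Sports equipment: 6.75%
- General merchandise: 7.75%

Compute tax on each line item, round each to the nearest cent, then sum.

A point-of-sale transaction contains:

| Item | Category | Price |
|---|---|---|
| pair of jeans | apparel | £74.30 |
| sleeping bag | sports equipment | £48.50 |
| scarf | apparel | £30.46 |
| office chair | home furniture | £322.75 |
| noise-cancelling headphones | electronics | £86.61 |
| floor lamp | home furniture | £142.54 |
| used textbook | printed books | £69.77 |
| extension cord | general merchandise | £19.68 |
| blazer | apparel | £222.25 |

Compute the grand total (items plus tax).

Pair of jeans £74.30: apparel, under £200.00 → 0% → £0.00
Sleeping bag £48.50: sports equipment → 6.75% → £3.27
Scarf £30.46: apparel, under £200.00 → 0% → £0.00
Office chair £322.75: home furniture → 4.5% → £14.52
Noise-cancelling headphones £86.61: electronics → 6.75% → £5.85
Floor lamp £142.54: home furniture → 4.5% → £6.41
Used textbook £69.77: printed books → 0% → £0.00
Extension cord £19.68: general merchandise → 7.75% → £1.53
Blazer £222.25: apparel, £200.00 or more → 9.75% → £21.67
Subtotal = £1016.86; tax = £53.25; total due = £1070.11

£1070.11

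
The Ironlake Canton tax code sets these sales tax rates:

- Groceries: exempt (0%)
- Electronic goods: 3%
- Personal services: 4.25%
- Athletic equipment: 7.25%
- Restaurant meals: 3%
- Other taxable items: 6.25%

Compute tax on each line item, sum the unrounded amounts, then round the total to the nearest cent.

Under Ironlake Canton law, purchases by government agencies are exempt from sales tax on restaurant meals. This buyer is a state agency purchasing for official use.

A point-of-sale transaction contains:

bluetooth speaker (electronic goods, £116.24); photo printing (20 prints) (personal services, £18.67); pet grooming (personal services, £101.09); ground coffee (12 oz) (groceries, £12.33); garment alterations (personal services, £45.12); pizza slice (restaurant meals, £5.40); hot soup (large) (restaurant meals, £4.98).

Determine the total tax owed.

Bluetooth speaker £116.24: electronic goods → 3% → £3.4872
Photo printing (20 prints) £18.67: personal services → 4.25% → £0.793475
Pet grooming £101.09: personal services → 4.25% → £4.296325
Ground coffee (12 oz) £12.33: groceries → 0% → £0.00
Garment alterations £45.12: personal services → 4.25% → £1.9176
Pizza slice £5.40: restaurant meals, buyer-exempt → 0% → £0.00
Hot soup (large) £4.98: restaurant meals, buyer-exempt → 0% → £0.00
Unrounded tax sum = £10.4946 → £10.49

£10.49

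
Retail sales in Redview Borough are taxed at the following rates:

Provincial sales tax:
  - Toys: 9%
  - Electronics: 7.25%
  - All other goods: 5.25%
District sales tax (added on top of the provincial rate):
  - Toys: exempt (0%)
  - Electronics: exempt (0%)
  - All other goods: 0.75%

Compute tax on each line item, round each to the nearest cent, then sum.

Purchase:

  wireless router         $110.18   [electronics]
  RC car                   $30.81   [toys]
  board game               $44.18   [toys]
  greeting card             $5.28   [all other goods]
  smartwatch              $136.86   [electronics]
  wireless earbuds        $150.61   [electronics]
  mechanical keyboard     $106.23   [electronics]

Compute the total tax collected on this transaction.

$43.60

Wireless router $110.18: electronics → 7.25% + 0% district = 7.25% → $7.99
RC car $30.81: toys → 9% + 0% district = 9% → $2.77
Board game $44.18: toys → 9% + 0% district = 9% → $3.98
Greeting card $5.28: all other goods → 5.25% + 0.75% district = 6% → $0.32
Smartwatch $136.86: electronics → 7.25% + 0% district = 7.25% → $9.92
Wireless earbuds $150.61: electronics → 7.25% + 0% district = 7.25% → $10.92
Mechanical keyboard $106.23: electronics → 7.25% + 0% district = 7.25% → $7.70
Total tax = $7.99 + $2.77 + $3.98 + $0.32 + $9.92 + $10.92 + $7.70 = $43.60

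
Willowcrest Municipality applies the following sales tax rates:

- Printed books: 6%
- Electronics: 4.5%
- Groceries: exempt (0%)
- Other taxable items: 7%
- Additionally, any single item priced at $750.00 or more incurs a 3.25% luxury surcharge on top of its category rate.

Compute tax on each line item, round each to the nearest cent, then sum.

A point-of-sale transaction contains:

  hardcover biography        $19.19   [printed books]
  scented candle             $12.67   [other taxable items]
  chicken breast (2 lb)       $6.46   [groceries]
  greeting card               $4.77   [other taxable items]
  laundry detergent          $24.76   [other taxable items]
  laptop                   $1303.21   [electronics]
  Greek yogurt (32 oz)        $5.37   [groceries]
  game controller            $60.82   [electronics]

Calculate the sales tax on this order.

Hardcover biography $19.19: printed books → 6% → $1.15
Scented candle $12.67: other taxable items → 7% → $0.89
Chicken breast (2 lb) $6.46: groceries → 0% → $0.00
Greeting card $4.77: other taxable items → 7% → $0.33
Laundry detergent $24.76: other taxable items → 7% → $1.73
Laptop $1303.21: electronics → 4.5% + 3.25% surcharge = 7.75% → $101.00
Greek yogurt (32 oz) $5.37: groceries → 0% → $0.00
Game controller $60.82: electronics → 4.5% → $2.74
Total tax = $1.15 + $0.89 + $0.33 + $1.73 + $101.00 + $2.74 = $107.84

$107.84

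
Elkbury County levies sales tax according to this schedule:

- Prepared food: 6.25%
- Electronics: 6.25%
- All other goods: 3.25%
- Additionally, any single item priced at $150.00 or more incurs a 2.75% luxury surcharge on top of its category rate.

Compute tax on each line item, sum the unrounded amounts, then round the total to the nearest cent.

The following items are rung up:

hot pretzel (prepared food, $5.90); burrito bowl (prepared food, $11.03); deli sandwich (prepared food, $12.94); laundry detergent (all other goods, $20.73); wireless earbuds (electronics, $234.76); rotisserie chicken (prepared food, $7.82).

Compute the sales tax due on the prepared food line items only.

$2.36

Hot pretzel $5.90: prepared food → 6.25% → $0.36875
Burrito bowl $11.03: prepared food → 6.25% → $0.689375
Deli sandwich $12.94: prepared food → 6.25% → $0.80875
Rotisserie chicken $7.82: prepared food → 6.25% → $0.48875
Tax on prepared food: unrounded sum = $2.355625 → $2.36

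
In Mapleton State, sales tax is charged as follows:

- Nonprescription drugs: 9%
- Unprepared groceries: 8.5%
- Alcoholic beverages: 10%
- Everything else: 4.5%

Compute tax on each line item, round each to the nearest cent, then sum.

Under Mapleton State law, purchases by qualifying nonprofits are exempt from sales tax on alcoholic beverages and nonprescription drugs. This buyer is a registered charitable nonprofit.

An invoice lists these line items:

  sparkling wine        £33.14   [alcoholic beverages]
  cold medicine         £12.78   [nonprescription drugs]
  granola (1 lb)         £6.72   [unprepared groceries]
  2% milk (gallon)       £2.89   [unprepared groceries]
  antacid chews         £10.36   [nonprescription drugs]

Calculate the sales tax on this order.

Sparkling wine £33.14: alcoholic beverages, buyer-exempt → 0% → £0.00
Cold medicine £12.78: nonprescription drugs, buyer-exempt → 0% → £0.00
Granola (1 lb) £6.72: unprepared groceries → 8.5% → £0.57
2% milk (gallon) £2.89: unprepared groceries → 8.5% → £0.25
Antacid chews £10.36: nonprescription drugs, buyer-exempt → 0% → £0.00
Total tax = £0.57 + £0.25 = £0.82

£0.82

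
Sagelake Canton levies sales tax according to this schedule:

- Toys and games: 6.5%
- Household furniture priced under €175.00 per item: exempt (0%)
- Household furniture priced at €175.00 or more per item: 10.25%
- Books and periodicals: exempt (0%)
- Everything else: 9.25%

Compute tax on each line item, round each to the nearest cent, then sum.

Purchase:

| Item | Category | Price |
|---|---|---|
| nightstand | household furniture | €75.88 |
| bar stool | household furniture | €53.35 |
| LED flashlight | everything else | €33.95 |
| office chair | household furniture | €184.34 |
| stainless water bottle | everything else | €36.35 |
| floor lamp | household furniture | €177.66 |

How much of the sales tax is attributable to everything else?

€6.50

LED flashlight €33.95: everything else → 9.25% → €3.14
Stainless water bottle €36.35: everything else → 9.25% → €3.36
Tax on everything else = €3.14 + €3.36 = €6.50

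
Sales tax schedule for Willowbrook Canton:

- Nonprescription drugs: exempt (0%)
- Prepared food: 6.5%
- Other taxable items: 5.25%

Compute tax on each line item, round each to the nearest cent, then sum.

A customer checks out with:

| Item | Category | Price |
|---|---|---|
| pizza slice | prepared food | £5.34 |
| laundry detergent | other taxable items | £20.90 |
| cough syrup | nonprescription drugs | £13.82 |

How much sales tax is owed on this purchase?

Pizza slice £5.34: prepared food → 6.5% → £0.35
Laundry detergent £20.90: other taxable items → 5.25% → £1.10
Cough syrup £13.82: nonprescription drugs → 0% → £0.00
Total tax = £0.35 + £1.10 = £1.45

£1.45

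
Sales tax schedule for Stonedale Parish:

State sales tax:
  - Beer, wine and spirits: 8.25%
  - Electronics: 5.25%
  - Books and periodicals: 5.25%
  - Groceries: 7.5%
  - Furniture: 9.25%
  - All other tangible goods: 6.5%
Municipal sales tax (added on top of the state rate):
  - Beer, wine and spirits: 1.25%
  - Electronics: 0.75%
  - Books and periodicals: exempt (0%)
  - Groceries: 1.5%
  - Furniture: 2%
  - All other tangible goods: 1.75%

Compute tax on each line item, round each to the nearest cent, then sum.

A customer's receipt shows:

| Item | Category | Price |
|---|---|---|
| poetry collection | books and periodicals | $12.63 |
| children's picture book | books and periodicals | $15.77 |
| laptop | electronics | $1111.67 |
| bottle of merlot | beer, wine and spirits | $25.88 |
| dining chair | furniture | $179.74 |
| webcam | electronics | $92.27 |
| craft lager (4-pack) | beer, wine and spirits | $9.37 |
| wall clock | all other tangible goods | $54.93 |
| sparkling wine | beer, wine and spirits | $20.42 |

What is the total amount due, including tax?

Poetry collection $12.63: books and periodicals → 5.25% + 0% municipal = 5.25% → $0.66
Children's picture book $15.77: books and periodicals → 5.25% + 0% municipal = 5.25% → $0.83
Laptop $1111.67: electronics → 5.25% + 0.75% municipal = 6% → $66.70
Bottle of merlot $25.88: beer, wine and spirits → 8.25% + 1.25% municipal = 9.5% → $2.46
Dining chair $179.74: furniture → 9.25% + 2% municipal = 11.25% → $20.22
Webcam $92.27: electronics → 5.25% + 0.75% municipal = 6% → $5.54
Craft lager (4-pack) $9.37: beer, wine and spirits → 8.25% + 1.25% municipal = 9.5% → $0.89
Wall clock $54.93: all other tangible goods → 6.5% + 1.75% municipal = 8.25% → $4.53
Sparkling wine $20.42: beer, wine and spirits → 8.25% + 1.25% municipal = 9.5% → $1.94
Subtotal = $1522.68; tax = $103.77; total due = $1626.45

$1626.45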